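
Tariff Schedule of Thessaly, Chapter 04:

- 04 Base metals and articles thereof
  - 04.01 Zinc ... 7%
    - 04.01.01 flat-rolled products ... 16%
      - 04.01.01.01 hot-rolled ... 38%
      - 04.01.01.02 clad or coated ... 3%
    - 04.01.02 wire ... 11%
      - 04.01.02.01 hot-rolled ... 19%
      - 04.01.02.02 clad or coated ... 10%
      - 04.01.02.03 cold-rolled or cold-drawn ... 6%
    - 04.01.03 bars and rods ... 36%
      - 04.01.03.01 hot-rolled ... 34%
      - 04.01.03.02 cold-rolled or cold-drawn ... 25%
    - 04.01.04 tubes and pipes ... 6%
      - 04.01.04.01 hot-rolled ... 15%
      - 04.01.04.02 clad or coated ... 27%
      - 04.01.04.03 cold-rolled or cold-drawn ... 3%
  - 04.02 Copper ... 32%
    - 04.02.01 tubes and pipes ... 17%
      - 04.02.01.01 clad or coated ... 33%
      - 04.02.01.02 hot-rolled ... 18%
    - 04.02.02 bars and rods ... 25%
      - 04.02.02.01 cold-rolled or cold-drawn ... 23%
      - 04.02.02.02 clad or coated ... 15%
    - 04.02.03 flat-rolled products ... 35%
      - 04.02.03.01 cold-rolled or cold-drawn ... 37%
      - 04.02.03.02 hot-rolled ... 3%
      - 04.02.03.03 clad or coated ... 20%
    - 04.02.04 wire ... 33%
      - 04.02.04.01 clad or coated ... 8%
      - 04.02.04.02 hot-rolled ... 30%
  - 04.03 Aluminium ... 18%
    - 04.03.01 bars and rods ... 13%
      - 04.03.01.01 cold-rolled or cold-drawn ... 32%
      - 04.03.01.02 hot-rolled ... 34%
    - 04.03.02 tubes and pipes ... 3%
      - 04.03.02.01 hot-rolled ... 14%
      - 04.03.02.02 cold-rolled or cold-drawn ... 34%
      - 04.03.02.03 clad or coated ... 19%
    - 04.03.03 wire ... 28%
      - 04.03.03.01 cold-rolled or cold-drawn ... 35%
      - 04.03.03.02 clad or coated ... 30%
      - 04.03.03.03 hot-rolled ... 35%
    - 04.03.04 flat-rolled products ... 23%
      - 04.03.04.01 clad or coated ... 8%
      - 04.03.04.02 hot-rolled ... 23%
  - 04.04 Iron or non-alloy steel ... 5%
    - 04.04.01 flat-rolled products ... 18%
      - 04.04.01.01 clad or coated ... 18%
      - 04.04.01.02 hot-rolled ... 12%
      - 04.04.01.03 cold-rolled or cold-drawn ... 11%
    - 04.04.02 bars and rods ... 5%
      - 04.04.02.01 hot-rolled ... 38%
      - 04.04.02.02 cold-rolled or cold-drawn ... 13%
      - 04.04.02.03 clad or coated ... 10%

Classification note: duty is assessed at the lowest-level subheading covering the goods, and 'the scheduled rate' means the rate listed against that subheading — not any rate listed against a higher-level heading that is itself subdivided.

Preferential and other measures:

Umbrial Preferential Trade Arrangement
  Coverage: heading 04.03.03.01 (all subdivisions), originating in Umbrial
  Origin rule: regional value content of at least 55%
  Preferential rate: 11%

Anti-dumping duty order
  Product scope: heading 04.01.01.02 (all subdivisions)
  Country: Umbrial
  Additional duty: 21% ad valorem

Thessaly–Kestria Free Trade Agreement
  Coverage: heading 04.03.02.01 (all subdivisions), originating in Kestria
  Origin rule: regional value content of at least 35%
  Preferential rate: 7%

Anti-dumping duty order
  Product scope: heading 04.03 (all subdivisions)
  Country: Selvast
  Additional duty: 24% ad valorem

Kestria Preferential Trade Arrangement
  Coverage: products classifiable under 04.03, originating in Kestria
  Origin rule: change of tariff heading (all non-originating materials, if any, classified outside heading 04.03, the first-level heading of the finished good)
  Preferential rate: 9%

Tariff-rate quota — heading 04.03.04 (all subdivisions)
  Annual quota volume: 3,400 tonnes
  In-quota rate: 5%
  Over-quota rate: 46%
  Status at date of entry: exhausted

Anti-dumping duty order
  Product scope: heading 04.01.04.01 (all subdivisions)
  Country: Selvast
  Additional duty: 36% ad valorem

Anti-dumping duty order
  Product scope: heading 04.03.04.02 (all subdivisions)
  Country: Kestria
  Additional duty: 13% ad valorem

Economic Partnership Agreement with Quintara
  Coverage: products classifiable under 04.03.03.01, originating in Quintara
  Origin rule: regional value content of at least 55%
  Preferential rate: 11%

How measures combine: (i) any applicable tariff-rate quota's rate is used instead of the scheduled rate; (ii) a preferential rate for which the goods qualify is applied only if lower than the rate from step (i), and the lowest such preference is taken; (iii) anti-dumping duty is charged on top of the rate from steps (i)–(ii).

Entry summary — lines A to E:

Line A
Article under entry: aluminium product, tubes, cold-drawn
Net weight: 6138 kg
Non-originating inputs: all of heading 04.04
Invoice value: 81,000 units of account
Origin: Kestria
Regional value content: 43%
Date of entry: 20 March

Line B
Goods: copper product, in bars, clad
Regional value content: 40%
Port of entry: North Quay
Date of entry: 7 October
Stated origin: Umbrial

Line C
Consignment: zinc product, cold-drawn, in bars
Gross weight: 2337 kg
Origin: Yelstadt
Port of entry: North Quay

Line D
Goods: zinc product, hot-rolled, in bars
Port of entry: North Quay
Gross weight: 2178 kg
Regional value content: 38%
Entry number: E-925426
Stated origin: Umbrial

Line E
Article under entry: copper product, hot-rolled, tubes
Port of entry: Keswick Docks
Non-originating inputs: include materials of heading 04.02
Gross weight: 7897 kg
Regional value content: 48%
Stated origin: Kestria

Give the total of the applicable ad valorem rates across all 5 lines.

Line A: aluminium → 04.03; tubes → 04.03.02; cold-drawn → 04.03.02.02. Scheduled 34%. Kestria agreement on 04.03.02.01: 04.03.02.02 not covered; Kestria agreement on 04.03: CTH met → 9% available; preferential 9%. → 9%.
Line B: copper → 04.02; in bars → 04.02.02; clad → 04.02.02.02. Scheduled 15%. Umbrial agreement on 04.03.03.01: 04.02.02.02 not covered. → 15%.
Line C: zinc → 04.01; in bars → 04.01.03; cold-drawn → 04.01.03.02. Scheduled 25%. No special measure applies. → 25%.
Line D: zinc → 04.01; in bars → 04.01.03; hot-rolled → 04.01.03.01. Scheduled 34%. Umbrial agreement on 04.03.03.01: 04.01.03.01 not covered. → 34%.
Line E: copper → 04.02; tubes → 04.02.01; hot-rolled → 04.02.01.02. Scheduled 18%. Kestria agreement on 04.03.02.01: 04.02.01.02 not covered; Kestria agreement on 04.03: 04.02.01.02 not covered. → 18%.
Sum: 9% + 15% + 25% + 34% + 18% = 101%.

101%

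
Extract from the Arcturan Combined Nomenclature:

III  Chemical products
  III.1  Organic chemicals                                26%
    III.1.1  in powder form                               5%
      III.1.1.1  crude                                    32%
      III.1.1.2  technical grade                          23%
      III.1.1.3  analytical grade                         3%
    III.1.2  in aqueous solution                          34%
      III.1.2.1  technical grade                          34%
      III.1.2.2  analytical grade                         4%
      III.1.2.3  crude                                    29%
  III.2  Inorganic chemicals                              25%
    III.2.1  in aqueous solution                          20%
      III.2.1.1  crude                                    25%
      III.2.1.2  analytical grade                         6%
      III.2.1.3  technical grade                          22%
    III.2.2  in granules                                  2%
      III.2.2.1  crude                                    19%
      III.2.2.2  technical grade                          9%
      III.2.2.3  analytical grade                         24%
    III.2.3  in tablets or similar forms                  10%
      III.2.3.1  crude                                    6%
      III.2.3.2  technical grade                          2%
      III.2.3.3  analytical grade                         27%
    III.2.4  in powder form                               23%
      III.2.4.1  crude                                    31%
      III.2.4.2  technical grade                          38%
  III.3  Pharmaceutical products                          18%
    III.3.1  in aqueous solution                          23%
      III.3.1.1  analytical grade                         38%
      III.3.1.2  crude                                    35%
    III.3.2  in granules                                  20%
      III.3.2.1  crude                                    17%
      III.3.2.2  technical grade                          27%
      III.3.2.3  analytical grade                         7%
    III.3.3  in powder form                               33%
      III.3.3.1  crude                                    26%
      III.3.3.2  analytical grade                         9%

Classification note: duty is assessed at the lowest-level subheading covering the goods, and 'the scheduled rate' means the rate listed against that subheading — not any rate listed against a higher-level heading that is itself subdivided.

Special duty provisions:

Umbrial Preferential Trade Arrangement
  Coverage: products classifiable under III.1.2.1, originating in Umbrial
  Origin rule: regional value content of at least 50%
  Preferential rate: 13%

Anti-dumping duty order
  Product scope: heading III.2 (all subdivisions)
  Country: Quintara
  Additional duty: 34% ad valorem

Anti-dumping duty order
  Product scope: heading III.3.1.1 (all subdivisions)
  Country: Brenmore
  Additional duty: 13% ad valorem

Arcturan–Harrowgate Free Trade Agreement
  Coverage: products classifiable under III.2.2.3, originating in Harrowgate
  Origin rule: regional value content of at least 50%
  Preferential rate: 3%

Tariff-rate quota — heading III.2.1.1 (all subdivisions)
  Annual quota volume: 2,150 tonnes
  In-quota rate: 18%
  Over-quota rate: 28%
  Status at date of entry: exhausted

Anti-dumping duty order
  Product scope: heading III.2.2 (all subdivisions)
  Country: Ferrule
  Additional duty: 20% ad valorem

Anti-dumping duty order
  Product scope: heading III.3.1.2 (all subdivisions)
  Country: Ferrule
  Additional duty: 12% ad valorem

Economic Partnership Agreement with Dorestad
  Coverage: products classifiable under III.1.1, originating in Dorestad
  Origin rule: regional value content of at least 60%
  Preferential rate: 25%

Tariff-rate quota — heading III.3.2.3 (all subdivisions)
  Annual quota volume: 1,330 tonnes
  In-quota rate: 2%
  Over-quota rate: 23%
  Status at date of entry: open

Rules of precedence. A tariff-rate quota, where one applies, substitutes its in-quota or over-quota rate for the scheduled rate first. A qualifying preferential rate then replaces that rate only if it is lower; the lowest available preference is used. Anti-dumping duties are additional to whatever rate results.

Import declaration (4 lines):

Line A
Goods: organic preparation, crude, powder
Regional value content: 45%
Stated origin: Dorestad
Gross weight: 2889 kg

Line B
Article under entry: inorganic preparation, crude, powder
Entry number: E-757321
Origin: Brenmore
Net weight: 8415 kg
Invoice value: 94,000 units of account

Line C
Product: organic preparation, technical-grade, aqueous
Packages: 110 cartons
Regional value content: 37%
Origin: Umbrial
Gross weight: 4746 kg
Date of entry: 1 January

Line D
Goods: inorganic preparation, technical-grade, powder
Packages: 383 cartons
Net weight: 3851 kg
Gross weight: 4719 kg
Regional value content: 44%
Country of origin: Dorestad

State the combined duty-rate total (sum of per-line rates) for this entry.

Line A: organic → III.1; powder → III.1.1; crude → III.1.1.1. Scheduled 32%. Dorestad agreement on III.1.1: RVC < 60%. → 32%.
Line B: inorganic → III.2; powder → III.2.4; crude → III.2.4.1. Scheduled 31%. No special measure applies. → 31%.
Line C: organic → III.1; aqueous → III.1.2; technical-grade → III.1.2.1. Scheduled 34%. Umbrial agreement on III.1.2.1: RVC < 50%. → 34%.
Line D: inorganic → III.2; powder → III.2.4; technical-grade → III.2.4.2. Scheduled 38%. Dorestad agreement on III.1.1: III.2.4.2 not covered. → 38%.
Sum: 32% + 31% + 34% + 38% = 135%.

135%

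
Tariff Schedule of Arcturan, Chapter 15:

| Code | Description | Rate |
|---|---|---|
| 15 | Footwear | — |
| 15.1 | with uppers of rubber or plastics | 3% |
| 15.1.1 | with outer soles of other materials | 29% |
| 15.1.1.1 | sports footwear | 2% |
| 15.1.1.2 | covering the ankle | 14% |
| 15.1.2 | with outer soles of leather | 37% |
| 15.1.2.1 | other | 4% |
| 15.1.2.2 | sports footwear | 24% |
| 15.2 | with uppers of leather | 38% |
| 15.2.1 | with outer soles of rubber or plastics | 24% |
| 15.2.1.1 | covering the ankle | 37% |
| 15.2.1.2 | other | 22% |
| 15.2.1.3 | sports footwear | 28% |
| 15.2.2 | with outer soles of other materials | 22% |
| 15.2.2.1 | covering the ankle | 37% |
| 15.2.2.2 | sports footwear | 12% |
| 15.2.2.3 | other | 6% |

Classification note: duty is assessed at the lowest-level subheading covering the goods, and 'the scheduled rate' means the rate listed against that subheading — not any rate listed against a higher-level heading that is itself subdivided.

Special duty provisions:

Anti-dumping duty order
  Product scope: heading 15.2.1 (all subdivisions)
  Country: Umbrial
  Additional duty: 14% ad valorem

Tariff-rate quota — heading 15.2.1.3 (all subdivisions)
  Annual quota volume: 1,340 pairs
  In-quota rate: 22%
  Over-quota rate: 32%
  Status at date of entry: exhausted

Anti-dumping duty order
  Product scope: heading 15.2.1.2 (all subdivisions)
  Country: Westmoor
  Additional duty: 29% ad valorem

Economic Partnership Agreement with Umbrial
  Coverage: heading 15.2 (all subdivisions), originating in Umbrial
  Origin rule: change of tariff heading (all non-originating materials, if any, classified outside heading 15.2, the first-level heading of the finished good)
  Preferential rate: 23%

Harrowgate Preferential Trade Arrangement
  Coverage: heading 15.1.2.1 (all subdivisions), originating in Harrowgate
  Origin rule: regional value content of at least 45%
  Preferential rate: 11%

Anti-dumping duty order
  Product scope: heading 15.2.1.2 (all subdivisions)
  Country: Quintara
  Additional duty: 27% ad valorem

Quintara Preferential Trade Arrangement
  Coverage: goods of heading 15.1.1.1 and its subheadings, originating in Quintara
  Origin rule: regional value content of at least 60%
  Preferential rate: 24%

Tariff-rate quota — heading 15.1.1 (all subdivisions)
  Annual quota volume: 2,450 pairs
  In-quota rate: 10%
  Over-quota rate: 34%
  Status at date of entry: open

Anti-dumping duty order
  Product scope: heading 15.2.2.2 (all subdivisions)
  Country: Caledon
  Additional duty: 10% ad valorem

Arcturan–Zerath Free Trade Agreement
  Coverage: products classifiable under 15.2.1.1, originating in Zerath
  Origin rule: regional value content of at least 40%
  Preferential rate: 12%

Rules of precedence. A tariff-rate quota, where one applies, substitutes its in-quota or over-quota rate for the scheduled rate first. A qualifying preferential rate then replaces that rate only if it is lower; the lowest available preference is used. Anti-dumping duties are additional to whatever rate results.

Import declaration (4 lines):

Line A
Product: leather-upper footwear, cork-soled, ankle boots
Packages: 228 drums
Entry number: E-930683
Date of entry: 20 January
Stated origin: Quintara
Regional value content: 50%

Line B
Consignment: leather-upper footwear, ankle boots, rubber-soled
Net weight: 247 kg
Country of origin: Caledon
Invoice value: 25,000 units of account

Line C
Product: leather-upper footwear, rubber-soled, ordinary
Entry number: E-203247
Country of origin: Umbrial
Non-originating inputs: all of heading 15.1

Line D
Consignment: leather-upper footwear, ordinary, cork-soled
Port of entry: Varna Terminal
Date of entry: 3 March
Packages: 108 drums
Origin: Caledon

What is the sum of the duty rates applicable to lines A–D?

116%

Line A: leather-upper → 15.2; cork-soled → 15.2.2; ankle boots → 15.2.2.1. Scheduled 37%. Quintara agreement on 15.1.1.1: 15.2.2.1 not covered. → 37%.
Line B: leather-upper → 15.2; rubber-soled → 15.2.1; ankle boots → 15.2.1.1. Scheduled 37%. No special measure applies. → 37%.
Line C: leather-upper → 15.2; rubber-soled → 15.2.1; ordinary → 15.2.1.2. Scheduled 22%. Umbrial agreement on 15.2: CTH met → 23% available; preference 23% not lower than 22% → no reduction; anti-dumping (Umbrial, 15.2.1): +14%; total 22% + 14% = 36%. → 36%.
Line D: leather-upper → 15.2; cork-soled → 15.2.2; ordinary → 15.2.2.3. Scheduled 6%. No special measure applies. → 6%.
Sum: 37% + 37% + 36% + 6% = 116%.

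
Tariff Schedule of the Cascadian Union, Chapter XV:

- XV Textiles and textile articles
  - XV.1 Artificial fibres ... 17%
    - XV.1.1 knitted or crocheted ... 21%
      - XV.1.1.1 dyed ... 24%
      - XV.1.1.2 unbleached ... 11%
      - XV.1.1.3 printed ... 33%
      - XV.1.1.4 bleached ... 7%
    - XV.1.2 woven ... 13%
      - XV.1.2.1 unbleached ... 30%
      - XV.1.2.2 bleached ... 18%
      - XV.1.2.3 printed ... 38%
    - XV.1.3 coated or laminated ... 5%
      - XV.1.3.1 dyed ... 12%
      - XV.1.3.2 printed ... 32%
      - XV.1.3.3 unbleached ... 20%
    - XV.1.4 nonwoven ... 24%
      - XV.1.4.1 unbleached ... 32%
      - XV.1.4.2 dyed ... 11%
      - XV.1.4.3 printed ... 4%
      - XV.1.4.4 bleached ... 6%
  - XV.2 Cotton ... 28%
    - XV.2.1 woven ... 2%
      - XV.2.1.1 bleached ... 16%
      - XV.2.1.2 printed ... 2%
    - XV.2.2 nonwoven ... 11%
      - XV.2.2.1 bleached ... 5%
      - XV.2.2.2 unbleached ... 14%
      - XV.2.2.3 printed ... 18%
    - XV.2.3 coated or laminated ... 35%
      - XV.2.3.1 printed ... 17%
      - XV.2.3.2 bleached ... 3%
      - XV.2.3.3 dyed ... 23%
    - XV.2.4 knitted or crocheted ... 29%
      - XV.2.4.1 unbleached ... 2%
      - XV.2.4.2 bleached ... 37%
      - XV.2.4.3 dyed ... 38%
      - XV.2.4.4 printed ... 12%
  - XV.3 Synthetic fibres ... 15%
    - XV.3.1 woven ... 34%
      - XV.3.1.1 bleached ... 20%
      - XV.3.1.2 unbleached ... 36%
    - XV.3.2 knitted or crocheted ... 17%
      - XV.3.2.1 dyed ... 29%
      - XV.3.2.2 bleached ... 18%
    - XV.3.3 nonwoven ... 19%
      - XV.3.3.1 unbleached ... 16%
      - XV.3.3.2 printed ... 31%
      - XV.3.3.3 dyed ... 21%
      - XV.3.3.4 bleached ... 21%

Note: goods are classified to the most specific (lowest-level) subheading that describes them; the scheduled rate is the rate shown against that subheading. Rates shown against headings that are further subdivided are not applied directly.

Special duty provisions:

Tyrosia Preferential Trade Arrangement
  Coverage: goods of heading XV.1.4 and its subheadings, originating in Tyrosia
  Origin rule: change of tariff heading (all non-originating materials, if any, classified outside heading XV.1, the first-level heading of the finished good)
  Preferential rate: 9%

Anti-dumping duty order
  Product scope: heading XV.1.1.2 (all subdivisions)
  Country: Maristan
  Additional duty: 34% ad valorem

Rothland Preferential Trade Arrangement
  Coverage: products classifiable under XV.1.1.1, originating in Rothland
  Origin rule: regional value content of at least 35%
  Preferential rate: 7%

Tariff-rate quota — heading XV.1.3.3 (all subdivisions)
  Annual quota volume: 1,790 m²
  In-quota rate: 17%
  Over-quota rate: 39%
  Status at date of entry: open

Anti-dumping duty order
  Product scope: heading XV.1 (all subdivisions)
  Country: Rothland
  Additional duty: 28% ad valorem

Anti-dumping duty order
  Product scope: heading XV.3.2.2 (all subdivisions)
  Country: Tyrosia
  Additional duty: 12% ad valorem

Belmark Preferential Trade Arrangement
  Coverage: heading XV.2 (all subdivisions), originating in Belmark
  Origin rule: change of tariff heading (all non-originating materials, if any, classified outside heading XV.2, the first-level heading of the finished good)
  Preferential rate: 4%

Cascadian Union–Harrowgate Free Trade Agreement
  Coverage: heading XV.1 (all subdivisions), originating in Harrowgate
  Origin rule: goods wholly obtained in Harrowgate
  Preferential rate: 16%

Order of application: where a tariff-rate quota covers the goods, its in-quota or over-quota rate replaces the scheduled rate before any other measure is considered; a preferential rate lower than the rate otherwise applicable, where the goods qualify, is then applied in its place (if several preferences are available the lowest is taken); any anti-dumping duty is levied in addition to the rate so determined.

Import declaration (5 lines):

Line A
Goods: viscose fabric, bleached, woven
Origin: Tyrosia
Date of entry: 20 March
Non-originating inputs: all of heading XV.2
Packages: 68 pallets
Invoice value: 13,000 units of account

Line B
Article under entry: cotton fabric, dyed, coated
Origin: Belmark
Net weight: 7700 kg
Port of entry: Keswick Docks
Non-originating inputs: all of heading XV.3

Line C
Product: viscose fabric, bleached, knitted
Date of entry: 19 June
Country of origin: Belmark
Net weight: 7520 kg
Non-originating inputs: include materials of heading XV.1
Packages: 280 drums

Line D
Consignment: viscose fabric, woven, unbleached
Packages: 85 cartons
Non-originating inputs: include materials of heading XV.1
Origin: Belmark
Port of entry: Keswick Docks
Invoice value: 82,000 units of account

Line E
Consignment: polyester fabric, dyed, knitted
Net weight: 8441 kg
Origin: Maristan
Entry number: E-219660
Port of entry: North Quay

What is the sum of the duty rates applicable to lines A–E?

Line A: viscose → XV.1; woven → XV.1.2; bleached → XV.1.2.2. Scheduled 18%. Tyrosia agreement on XV.1.4: XV.1.2.2 not covered. → 18%.
Line B: cotton → XV.2; coated → XV.2.3; dyed → XV.2.3.3. Scheduled 23%. Belmark agreement on XV.2: CTH met → 4% available; preferential 4%. → 4%.
Line C: viscose → XV.1; knitted → XV.1.1; bleached → XV.1.1.4. Scheduled 7%. Belmark agreement on XV.2: XV.1.1.4 not covered. → 7%.
Line D: viscose → XV.1; woven → XV.1.2; unbleached → XV.1.2.1. Scheduled 30%. Belmark agreement on XV.2: XV.1.2.1 not covered. → 30%.
Line E: polyester → XV.3; knitted → XV.3.2; dyed → XV.3.2.1. Scheduled 29%. No special measure applies. → 29%.
Sum: 18% + 4% + 7% + 30% + 29% = 88%.

88%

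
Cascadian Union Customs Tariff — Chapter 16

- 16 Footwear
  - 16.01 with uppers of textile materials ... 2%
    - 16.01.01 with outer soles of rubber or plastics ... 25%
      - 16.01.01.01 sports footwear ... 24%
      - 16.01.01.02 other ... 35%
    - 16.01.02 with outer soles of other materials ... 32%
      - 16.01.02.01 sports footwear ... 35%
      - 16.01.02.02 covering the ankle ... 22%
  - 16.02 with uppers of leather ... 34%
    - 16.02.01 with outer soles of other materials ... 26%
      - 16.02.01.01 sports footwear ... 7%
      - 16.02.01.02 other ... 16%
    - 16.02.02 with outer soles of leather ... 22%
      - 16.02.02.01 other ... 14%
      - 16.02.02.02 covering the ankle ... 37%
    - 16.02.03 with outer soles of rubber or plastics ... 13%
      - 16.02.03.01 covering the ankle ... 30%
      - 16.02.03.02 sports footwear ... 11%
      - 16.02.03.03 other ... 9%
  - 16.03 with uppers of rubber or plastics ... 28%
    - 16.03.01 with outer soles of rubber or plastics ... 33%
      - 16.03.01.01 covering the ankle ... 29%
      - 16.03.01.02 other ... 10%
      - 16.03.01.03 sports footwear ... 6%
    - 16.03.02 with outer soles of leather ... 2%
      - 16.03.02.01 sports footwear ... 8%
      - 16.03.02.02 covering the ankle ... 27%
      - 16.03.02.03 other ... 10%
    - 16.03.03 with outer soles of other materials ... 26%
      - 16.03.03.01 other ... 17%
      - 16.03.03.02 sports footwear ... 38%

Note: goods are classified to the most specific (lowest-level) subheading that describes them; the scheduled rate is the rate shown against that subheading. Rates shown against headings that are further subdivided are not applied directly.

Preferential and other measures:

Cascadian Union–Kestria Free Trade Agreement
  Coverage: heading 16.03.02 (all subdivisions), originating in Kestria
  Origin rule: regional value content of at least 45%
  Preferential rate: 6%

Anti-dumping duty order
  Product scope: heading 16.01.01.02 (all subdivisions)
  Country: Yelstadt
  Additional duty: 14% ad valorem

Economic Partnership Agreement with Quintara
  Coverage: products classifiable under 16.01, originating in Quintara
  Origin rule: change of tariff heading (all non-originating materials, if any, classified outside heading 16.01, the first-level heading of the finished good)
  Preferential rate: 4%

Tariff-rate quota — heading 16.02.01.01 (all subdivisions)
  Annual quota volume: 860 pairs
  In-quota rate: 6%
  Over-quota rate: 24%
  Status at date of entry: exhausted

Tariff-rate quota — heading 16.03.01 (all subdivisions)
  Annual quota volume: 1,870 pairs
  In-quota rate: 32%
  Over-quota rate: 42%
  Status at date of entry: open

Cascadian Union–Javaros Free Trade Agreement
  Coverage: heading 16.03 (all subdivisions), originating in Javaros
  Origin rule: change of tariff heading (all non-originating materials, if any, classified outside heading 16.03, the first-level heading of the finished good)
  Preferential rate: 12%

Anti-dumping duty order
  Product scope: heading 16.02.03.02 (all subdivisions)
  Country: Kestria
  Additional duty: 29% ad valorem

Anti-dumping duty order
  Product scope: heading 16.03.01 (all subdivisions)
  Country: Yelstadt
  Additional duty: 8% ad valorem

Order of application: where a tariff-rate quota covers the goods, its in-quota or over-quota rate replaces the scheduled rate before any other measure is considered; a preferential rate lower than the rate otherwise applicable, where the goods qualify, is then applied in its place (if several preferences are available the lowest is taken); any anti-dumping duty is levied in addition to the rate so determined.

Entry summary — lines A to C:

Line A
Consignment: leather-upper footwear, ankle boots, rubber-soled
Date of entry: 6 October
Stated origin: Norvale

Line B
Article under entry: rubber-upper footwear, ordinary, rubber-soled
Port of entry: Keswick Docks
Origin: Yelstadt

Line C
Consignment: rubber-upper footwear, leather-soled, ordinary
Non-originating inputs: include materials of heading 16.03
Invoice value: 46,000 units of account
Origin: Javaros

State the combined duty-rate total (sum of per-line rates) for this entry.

Line A: leather-upper → 16.02; rubber-soled → 16.02.03; ankle boots → 16.02.03.01. Scheduled 30%. No special measure applies. → 30%.
Line B: rubber-upper → 16.03; rubber-soled → 16.03.01; ordinary → 16.03.01.02. Scheduled 10%. quota on 16.03.01 open → in-quota 32%; anti-dumping (Yelstadt, 16.03.01): +8%; total 32% + 8% = 40%. → 40%.
Line C: rubber-upper → 16.03; leather-soled → 16.03.02; ordinary → 16.03.02.03. Scheduled 10%. Javaros agreement on 16.03: CTH not met. → 10%.
Sum: 30% + 40% + 10% = 80%.

80%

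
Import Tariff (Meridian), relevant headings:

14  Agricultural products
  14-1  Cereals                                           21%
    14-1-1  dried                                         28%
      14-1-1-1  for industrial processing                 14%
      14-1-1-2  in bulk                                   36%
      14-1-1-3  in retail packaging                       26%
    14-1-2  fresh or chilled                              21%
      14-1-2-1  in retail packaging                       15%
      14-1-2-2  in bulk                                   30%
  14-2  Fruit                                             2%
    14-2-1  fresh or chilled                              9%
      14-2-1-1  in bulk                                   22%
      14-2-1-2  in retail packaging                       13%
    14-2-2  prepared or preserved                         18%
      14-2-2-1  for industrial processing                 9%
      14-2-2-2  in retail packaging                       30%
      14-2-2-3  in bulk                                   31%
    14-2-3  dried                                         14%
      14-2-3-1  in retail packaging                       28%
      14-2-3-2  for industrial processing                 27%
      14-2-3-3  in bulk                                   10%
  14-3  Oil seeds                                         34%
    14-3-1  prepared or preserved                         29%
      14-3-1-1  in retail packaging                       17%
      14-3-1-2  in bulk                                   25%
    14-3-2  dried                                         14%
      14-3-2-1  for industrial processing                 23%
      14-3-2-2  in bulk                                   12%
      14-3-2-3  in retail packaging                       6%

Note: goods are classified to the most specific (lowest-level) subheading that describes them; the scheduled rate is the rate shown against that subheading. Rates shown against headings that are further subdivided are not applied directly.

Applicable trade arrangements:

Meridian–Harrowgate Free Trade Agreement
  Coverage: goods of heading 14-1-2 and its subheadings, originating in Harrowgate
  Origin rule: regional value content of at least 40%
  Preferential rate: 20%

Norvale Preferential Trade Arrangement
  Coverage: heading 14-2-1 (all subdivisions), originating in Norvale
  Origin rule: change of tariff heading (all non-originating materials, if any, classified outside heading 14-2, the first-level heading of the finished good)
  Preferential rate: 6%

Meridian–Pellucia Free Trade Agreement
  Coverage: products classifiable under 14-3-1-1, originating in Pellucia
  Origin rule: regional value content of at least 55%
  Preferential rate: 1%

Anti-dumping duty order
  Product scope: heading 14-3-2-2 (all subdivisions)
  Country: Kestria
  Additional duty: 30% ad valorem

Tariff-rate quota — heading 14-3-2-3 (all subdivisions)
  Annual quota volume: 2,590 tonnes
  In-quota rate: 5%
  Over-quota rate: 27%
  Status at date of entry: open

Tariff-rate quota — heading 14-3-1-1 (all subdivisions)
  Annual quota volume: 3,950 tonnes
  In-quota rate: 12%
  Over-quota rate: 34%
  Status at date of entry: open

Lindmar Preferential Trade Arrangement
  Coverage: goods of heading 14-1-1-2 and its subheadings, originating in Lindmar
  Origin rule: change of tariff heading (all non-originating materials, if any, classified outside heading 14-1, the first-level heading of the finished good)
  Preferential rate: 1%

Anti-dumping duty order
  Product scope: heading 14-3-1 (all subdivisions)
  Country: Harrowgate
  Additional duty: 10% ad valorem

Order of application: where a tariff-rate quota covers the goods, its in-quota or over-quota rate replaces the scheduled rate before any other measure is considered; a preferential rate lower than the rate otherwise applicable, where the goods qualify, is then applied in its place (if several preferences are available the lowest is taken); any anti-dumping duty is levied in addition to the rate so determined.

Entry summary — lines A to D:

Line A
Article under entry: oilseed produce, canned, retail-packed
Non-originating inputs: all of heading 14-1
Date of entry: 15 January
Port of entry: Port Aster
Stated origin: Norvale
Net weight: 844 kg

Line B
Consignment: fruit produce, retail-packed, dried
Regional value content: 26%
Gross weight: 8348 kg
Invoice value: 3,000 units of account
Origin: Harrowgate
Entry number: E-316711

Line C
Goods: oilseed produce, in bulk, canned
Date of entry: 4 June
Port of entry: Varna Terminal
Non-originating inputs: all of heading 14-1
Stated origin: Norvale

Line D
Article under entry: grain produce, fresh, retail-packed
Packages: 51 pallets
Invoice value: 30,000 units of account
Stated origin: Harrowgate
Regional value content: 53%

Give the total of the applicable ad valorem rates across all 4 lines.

Line A: oilseed → 14-3; canned → 14-3-1; retail-packed → 14-3-1-1. Scheduled 17%. quota on 14-3-1-1 open → in-quota 12%; Norvale agreement on 14-2-1: 14-3-1-1 not covered. → 12%.
Line B: fruit → 14-2; dried → 14-2-3; retail-packed → 14-2-3-1. Scheduled 28%. Harrowgate agreement on 14-1-2: 14-2-3-1 not covered. → 28%.
Line C: oilseed → 14-3; canned → 14-3-1; in bulk → 14-3-1-2. Scheduled 25%. Norvale agreement on 14-2-1: 14-3-1-2 not covered. → 25%.
Line D: grain → 14-1; fresh → 14-1-2; retail-packed → 14-1-2-1. Scheduled 15%. Harrowgate agreement on 14-1-2: RVC ≥ 40% → 20% available; preference 20% not lower than 15% → no reduction. → 15%.
Sum: 12% + 28% + 25% + 15% = 80%.

80%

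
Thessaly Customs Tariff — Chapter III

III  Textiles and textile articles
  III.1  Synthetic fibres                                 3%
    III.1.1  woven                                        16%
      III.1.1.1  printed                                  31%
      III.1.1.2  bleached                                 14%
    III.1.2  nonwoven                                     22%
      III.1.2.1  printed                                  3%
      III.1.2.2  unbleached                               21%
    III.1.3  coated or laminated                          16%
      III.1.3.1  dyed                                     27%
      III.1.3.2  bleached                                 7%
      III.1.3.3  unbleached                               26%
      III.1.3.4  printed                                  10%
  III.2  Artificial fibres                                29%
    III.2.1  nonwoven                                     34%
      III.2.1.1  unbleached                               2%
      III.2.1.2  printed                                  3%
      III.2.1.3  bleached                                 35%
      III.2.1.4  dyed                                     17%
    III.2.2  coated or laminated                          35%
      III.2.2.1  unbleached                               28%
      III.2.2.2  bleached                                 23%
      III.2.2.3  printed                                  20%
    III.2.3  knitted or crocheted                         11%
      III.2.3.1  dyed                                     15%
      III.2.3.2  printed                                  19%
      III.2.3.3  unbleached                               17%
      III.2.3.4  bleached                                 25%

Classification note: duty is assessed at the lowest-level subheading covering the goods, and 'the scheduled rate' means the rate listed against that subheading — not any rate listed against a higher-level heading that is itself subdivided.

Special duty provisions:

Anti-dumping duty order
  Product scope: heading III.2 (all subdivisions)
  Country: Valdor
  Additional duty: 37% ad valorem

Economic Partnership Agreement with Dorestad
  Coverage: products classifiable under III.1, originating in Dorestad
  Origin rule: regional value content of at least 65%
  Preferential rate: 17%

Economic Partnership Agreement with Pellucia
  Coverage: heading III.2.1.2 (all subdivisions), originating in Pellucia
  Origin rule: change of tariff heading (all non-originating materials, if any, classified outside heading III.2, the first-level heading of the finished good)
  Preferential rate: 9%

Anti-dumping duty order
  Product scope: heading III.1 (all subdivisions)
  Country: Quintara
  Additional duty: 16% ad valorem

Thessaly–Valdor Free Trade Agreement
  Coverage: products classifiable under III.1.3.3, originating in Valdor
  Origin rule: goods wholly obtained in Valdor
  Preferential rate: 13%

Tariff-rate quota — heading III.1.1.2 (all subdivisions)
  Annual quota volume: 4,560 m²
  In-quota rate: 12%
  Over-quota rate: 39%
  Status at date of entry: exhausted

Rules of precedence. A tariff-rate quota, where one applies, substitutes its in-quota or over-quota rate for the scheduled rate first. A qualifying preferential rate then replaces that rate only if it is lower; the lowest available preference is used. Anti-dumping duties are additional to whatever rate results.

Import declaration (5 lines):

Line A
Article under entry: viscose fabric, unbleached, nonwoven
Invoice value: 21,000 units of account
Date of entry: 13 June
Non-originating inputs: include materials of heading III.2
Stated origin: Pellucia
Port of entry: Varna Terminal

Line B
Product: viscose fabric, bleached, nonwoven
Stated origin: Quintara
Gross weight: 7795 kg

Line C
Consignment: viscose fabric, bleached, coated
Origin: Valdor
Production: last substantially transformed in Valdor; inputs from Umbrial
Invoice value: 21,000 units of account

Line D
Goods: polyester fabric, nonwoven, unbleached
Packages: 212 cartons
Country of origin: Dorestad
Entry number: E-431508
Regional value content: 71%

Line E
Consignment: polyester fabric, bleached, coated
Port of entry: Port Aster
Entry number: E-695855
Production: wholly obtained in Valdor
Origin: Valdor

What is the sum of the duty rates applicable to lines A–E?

Line A: viscose → III.2; nonwoven → III.2.1; unbleached → III.2.1.1. Scheduled 2%. Pellucia agreement on III.2.1.2: III.2.1.1 not covered. → 2%.
Line B: viscose → III.2; nonwoven → III.2.1; bleached → III.2.1.3. Scheduled 35%. No special measure applies. → 35%.
Line C: viscose → III.2; coated → III.2.2; bleached → III.2.2.2. Scheduled 23%. Valdor agreement on III.1.3.3: III.2.2.2 not covered; anti-dumping (Valdor, III.2): +37%; total 23% + 37% = 60%. → 60%.
Line D: polyester → III.1; nonwoven → III.1.2; unbleached → III.1.2.2. Scheduled 21%. Dorestad agreement on III.1: RVC ≥ 65% → 17% available; preferential 17%. → 17%.
Line E: polyester → III.1; coated → III.1.3; bleached → III.1.3.2. Scheduled 7%. Valdor agreement on III.1.3.3: III.1.3.2 not covered. → 7%.
Sum: 2% + 35% + 60% + 17% + 7% = 121%.

121%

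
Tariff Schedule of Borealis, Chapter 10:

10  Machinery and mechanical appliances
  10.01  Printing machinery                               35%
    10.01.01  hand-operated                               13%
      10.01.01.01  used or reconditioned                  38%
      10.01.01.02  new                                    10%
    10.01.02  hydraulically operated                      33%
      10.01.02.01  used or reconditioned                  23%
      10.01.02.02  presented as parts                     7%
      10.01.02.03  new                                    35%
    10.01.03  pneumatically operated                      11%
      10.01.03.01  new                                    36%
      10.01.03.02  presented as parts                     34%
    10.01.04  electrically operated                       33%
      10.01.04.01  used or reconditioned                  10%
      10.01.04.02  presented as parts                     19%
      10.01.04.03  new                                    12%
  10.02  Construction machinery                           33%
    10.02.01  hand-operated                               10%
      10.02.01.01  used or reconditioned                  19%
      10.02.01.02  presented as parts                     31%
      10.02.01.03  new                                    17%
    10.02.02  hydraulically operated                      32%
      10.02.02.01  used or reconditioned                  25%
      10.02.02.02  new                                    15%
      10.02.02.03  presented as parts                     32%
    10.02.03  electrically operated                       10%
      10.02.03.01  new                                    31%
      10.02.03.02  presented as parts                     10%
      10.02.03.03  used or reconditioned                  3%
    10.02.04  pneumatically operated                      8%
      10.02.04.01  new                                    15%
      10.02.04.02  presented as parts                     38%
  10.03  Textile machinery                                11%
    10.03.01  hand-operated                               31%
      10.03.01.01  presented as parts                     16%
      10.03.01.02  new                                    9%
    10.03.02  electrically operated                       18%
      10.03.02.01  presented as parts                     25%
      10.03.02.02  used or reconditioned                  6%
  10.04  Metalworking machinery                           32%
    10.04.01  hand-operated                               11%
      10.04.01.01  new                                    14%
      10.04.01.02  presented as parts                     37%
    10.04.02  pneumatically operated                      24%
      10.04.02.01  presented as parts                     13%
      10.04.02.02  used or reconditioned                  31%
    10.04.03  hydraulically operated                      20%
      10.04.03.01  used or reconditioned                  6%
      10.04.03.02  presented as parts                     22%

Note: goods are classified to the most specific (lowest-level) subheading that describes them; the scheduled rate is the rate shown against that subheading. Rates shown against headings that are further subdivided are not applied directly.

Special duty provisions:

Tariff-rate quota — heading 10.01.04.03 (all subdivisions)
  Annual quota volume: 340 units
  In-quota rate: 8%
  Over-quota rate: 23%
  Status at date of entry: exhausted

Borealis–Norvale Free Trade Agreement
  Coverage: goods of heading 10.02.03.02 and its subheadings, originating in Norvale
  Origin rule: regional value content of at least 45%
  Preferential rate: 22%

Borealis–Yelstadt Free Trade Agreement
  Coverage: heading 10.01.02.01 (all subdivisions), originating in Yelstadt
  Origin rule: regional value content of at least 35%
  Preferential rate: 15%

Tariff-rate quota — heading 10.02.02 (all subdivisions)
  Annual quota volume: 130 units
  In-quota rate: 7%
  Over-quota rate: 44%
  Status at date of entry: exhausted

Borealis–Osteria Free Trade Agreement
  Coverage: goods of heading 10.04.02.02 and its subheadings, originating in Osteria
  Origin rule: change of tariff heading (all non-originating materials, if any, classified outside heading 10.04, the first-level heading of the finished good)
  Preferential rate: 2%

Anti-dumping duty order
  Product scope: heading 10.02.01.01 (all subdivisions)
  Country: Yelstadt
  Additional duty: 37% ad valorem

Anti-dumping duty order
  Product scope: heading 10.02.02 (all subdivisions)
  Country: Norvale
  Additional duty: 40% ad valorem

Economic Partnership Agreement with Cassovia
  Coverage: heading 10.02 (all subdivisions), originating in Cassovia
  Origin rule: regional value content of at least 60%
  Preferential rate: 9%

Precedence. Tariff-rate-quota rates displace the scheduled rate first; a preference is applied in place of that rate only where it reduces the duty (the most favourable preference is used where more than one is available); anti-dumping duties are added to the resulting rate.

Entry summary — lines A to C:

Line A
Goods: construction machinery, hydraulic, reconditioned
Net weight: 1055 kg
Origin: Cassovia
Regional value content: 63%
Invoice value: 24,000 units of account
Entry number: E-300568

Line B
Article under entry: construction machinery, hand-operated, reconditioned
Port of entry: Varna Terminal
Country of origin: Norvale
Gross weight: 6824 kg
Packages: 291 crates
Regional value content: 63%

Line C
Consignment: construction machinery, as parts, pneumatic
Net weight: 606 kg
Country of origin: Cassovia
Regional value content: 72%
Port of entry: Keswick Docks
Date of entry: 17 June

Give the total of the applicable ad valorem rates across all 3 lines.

Line A: construction → 10.02; hydraulic → 10.02.02; reconditioned → 10.02.02.01. Scheduled 25%. quota on 10.02.02 exhausted → over-quota 44%; Cassovia agreement on 10.02: RVC ≥ 60% → 9% available; preferential 9%. → 9%.
Line B: construction → 10.02; hand-operated → 10.02.01; reconditioned → 10.02.01.01. Scheduled 19%. Norvale agreement on 10.02.03.02: 10.02.01.01 not covered. → 19%.
Line C: construction → 10.02; pneumatic → 10.02.04; as parts → 10.02.04.02. Scheduled 38%. Cassovia agreement on 10.02: RVC ≥ 60% → 9% available; preferential 9%. → 9%.
Sum: 9% + 19% + 9% = 37%.

37%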